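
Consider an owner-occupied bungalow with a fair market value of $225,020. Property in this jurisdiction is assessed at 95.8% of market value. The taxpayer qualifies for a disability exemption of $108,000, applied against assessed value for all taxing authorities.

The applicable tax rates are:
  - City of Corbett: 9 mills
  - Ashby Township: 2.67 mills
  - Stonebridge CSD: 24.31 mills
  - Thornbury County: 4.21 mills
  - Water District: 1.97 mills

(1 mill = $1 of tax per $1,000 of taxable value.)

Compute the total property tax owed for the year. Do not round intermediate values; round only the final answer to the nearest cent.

Assessed value = $225,020 × 0.958 = $215,569.16
Taxable value = $215,569.16 − $108,000 = $107,569.16
City of Corbett: $107,569.16 × 0.009 = $968.12244
Ashby Township: $107,569.16 × 0.00267 = $287.2096572
Stonebridge CSD: $107,569.16 × 0.02431 = $2,615.0062796
Thornbury County: $107,569.16 × 0.00421 = $452.8661636
Water District: $107,569.16 × 0.00197 = $211.9112452
Total = $968.12244 + $287.2096572 + $2,615.0062796 + $452.8661636 + $211.9112452 = $4,535.1157856

$4,535.12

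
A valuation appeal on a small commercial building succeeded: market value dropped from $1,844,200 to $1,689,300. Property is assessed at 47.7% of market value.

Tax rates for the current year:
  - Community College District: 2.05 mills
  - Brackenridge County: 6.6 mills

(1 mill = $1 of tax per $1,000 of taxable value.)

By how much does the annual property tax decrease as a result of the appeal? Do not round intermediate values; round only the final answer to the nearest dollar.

$639

Old assessed value = $1,844,200 × 0.477 = $879,683.4
New assessed value = $1,689,300 × 0.477 = $805,796.1
Combined rate = 0.00205 + 0.0066 = 0.00865
Old tax = $879,683.4 × 0.00865 = $7,609.26141
New tax = $805,796.1 × 0.00865 = $6,970.136265
Reduction = $7,609.26141 − $6,970.136265 = $639.125145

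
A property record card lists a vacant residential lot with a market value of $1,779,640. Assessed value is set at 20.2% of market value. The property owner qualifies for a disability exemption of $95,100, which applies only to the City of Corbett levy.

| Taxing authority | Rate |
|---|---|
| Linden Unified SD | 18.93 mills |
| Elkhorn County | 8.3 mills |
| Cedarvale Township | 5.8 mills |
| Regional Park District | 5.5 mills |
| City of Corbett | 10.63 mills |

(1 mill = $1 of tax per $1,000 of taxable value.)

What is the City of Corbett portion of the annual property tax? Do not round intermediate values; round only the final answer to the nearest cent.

Assessed value = $1,779,640 × 0.202 = $359,487.28
City of Corbett taxable value = $359,487.28 − $95,100 = $264,387.28
City of Corbett levy = $264,387.28 × 0.01063 = $2,810.4367864

$2,810.44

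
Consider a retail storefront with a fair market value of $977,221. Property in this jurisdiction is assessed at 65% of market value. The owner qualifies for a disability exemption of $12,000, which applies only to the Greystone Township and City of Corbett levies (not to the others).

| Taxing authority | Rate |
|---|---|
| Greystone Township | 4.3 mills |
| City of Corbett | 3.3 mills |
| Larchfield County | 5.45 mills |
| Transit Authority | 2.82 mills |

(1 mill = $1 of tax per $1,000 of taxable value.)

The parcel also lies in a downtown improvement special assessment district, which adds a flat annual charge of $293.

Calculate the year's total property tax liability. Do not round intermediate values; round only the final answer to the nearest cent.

Assessed value = $977,221 × 0.65 = $635,193.65
Greystone Township: ($635,193.65 − $12,000) × 0.0043 = $623,193.65 × 0.0043 = $2,679.732695
City of Corbett: ($635,193.65 − $12,000) × 0.0033 = $623,193.65 × 0.0033 = $2,056.539045
Larchfield County: $635,193.65 × 0.00545 = $3,461.8053925
Transit Authority: $635,193.65 × 0.00282 = $1,791.246093
Levies subtotal = $9,989.3232255
Total = $9,989.3232255 + $293 = $10,282.3232255

$10,282.32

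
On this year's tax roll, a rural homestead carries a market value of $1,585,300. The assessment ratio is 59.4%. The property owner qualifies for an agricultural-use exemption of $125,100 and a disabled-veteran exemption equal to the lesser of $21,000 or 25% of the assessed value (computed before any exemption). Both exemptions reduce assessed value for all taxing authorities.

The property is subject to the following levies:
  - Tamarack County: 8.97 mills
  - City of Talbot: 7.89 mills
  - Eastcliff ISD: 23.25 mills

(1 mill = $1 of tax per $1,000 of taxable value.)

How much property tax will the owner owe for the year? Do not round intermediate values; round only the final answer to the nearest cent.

$31,910.24

Assessed value = $1,585,300 × 0.594 = $941,668.2
Disabled-veteran exemption = min($21,000, 25% × $941,668.2) = min($21,000, $235,417.05) = $21,000 (dollar cap binds)
Taxable value = $941,668.2 − $125,100 − $21,000 = $795,568.2
Tamarack County: $795,568.2 × 0.00897 = $7,136.246754
City of Talbot: $795,568.2 × 0.00789 = $6,277.033098
Eastcliff ISD: $795,568.2 × 0.02325 = $18,496.96065
Total = $31,910.240502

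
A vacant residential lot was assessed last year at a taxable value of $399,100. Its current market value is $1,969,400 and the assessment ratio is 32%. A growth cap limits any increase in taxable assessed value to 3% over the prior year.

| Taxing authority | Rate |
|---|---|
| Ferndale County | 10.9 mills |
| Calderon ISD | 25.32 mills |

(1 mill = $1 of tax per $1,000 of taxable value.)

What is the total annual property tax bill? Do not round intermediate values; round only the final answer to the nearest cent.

Uncapped assessed value = $1,969,400 × 0.32 = $630,208
Cap limit = $399,100 × 1.03 = $411,073
Taxable assessed value = min($630,208, $411,073) = $411,073 (cap binds)
Ferndale County: $411,073 × 0.0109 = $4,480.6957
Calderon ISD: $411,073 × 0.02532 = $10,408.36836
Total = $14,889.06406

$14,889.06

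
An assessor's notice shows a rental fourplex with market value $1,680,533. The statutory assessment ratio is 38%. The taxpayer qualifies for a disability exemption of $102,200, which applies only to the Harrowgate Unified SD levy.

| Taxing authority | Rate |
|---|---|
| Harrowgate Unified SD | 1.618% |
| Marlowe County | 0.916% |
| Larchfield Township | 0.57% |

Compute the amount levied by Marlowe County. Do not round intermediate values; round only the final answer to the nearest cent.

Assessed value = $1,680,533 × 0.38 = $638,602.54
Marlowe County taxable value = $638,602.54 (exemption does not apply)
Marlowe County levy = $638,602.54 × 0.00916 = $5,849.5992664

$5,849.60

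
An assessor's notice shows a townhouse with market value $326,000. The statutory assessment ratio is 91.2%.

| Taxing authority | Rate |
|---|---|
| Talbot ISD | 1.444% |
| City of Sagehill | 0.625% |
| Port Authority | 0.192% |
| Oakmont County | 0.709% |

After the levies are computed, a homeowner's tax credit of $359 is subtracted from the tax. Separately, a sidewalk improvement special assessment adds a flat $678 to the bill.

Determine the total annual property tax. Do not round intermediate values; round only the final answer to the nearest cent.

Assessed value = $326,000 × 0.912 = $297,312
Talbot ISD: $297,312 × 0.01444 = $4,293.18528
City of Sagehill: $297,312 × 0.00625 = $1,858.2
Port Authority: $297,312 × 0.00192 = $570.83904
Oakmont County: $297,312 × 0.00709 = $2,107.94208
Levies subtotal = $8,830.1664
After credit = $8,830.1664 − $359 = $8,471.1664
Total = $8,471.1664 + $678 = $9,149.1664

$9,149.17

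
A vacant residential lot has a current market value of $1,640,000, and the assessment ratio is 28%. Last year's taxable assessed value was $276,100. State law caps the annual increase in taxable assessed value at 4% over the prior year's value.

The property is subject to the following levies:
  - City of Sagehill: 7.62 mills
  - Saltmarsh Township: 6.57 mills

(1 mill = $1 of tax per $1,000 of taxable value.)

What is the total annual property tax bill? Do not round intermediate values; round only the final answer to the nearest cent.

$4,074.57

Uncapped assessed value = $1,640,000 × 0.28 = $459,200
Cap limit = $276,100 × 1.04 = $287,144
Taxable assessed value = min($459,200, $287,144) = $287,144 (cap binds)
City of Sagehill: $287,144 × 0.00762 = $2,188.03728
Saltmarsh Township: $287,144 × 0.00657 = $1,886.53608
Total = $4,074.57336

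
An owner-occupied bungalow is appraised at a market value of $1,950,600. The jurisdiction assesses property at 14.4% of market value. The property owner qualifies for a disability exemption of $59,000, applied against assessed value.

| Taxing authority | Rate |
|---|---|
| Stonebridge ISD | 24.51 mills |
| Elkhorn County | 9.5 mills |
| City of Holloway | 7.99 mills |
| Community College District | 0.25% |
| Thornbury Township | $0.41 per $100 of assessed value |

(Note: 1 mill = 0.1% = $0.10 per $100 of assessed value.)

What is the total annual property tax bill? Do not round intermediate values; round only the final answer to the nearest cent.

$10,783.68

Assessed value = $1,950,600 × 0.144 = $280,886.4
Taxable value = $280,886.4 − $59,000 = $221,886.4
Stonebridge ISD: $221,886.4 × 0.02451 = $5,438.435664
Elkhorn County: $221,886.4 × 0.0095 = $2,107.9208
City of Holloway: $221,886.4 × 0.00799 = $1,772.872336
Community College District: $221,886.4 × 0.0025 = $554.716
Thornbury Township: $221,886.4 × 0.0041 = $909.73424
Total = $10,783.67904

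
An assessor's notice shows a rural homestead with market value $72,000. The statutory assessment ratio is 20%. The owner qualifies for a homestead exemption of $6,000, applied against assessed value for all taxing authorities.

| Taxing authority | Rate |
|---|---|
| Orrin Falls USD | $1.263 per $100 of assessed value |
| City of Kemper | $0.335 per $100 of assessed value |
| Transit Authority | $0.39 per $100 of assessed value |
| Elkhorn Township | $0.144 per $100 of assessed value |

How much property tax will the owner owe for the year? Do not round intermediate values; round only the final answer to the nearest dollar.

$179

Assessed value = $72,000 × 0.2 = $14,400
Taxable value = $14,400 − $6,000 = $8,400
Orrin Falls USD: $8,400 × 0.01263 = $106.092
City of Kemper: $8,400 × 0.00335 = $28.14
Transit Authority: $8,400 × 0.0039 = $32.76
Elkhorn Township: $8,400 × 0.00144 = $12.096
Total = $106.092 + $28.14 + $32.76 + $12.096 = $179.088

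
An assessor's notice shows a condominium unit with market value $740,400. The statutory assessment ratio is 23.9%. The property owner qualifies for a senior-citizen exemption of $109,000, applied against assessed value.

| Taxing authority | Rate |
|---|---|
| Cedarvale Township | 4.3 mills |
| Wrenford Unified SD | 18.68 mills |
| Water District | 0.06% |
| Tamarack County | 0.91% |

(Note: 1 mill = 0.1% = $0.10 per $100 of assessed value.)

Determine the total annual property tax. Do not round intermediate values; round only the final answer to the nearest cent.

Assessed value = $740,400 × 0.239 = $176,955.6
Taxable value = $176,955.6 − $109,000 = $67,955.6
Cedarvale Township: $67,955.6 × 0.0043 = $292.20908
Wrenford Unified SD: $67,955.6 × 0.01868 = $1,269.410608
Water District: $67,955.6 × 0.0006 = $40.77336
Tamarack County: $67,955.6 × 0.0091 = $618.39596
Total = $2,220.789008

$2,220.79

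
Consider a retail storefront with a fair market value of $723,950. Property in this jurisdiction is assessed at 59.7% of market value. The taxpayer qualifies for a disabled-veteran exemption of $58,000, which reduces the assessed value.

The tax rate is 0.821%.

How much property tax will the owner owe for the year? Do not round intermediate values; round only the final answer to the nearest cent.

$3,072.17

Assessed value = $723,950 × 0.597 = $432,198.15
Taxable value = $432,198.15 − $58,000 = $374,198.15
Tax = $374,198.15 × 0.00821 = $3,072.1668115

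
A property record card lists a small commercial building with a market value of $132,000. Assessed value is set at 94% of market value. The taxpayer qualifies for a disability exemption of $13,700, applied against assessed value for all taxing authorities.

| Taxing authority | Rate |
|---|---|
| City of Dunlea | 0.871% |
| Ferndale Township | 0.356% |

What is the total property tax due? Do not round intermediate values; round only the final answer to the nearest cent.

Assessed value = $132,000 × 0.94 = $124,080
Taxable value = $124,080 − $13,700 = $110,380
City of Dunlea: $110,380 × 0.00871 = $961.4098
Ferndale Township: $110,380 × 0.00356 = $392.9528
Total = $961.4098 + $392.9528 = $1,354.3626

$1,354.36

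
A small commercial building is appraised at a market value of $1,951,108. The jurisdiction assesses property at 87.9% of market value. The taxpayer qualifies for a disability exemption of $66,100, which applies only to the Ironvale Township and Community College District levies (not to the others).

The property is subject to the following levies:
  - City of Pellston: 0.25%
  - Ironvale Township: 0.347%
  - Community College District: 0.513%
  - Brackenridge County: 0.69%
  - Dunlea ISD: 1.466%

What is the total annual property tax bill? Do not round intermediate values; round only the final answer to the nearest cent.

$55,444.22

Assessed value = $1,951,108 × 0.879 = $1,715,023.932
City of Pellston: $1,715,023.932 × 0.0025 = $4,287.55983
Ironvale Township: ($1,715,023.932 − $66,100) × 0.00347 = $1,648,923.932 × 0.00347 = $5,721.76604404
Community College District: ($1,715,023.932 − $66,100) × 0.00513 = $1,648,923.932 × 0.00513 = $8,458.97977116
Brackenridge County: $1,715,023.932 × 0.0069 = $11,833.6651308
Dunlea ISD: $1,715,023.932 × 0.01466 = $25,142.25084312
Total = $55,444.22161912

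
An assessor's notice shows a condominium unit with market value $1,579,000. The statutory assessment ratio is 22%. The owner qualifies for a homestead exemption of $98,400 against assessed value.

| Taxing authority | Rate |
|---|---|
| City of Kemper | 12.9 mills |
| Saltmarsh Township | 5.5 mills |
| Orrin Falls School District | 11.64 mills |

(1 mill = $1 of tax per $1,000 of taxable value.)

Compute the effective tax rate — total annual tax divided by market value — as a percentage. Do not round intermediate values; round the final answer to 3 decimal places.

Assessed value = $1,579,000 × 0.22 = $347,380
Taxable value = $347,380 − $98,400 = $248,980
City of Kemper: $248,980 × 0.0129 = $3,211.842
Saltmarsh Township: $248,980 × 0.0055 = $1,369.39
Orrin Falls School District: $248,980 × 0.01164 = $2,898.1272
Total tax = $7,479.3592
Effective rate = $7,479.3592 ÷ $1,579,000 = 0.474% of market value

0.474%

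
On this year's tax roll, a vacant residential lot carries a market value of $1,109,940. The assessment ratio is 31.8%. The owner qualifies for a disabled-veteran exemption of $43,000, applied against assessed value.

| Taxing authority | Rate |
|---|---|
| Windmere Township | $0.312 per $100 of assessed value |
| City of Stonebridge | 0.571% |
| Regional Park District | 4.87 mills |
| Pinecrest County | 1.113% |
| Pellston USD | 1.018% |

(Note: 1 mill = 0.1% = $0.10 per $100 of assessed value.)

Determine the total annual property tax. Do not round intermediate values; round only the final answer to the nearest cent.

Assessed value = $1,109,940 × 0.318 = $352,960.92
Taxable value = $352,960.92 − $43,000 = $309,960.92
Windmere Township: $309,960.92 × 0.00312 = $967.0780704
City of Stonebridge: $309,960.92 × 0.00571 = $1,769.8768532
Regional Park District: $309,960.92 × 0.00487 = $1,509.5096804
Pinecrest County: $309,960.92 × 0.01113 = $3,449.8650396
Pellston USD: $309,960.92 × 0.01018 = $3,155.4021656
Total = $10,851.7318092

$10,851.73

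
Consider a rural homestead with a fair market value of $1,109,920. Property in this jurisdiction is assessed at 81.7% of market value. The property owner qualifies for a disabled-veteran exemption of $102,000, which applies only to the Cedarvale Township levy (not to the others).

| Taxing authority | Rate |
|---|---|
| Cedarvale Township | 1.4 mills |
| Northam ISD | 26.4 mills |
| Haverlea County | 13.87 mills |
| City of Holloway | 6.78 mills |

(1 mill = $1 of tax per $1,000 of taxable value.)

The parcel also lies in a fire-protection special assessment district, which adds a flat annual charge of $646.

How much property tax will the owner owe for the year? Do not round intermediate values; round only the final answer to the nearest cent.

Assessed value = $1,109,920 × 0.817 = $906,804.64
Cedarvale Township: ($906,804.64 − $102,000) × 0.0014 = $804,804.64 × 0.0014 = $1,126.726496
Northam ISD: $906,804.64 × 0.0264 = $23,939.642496
Haverlea County: $906,804.64 × 0.01387 = $12,577.3803568
City of Holloway: $906,804.64 × 0.00678 = $6,148.1354592
Levies subtotal = $43,791.884808
Total = $43,791.884808 + $646 = $44,437.884808

$44,437.88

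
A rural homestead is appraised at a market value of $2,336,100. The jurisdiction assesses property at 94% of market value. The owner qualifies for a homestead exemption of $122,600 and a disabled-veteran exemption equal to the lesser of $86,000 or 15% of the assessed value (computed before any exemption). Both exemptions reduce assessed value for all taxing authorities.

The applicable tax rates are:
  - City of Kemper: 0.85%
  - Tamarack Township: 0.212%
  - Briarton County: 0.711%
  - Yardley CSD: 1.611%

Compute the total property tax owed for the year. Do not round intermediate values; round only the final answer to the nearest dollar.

Assessed value = $2,336,100 × 0.94 = $2,195,934
Disabled-veteran exemption = min($86,000, 15% × $2,195,934) = min($86,000, $329,390.1) = $86,000 (dollar cap binds)
Taxable value = $2,195,934 − $122,600 − $86,000 = $1,987,334
City of Kemper: $1,987,334 × 0.0085 = $16,892.339
Tamarack Township: $1,987,334 × 0.00212 = $4,213.14808
Briarton County: $1,987,334 × 0.00711 = $14,129.94474
Yardley CSD: $1,987,334 × 0.01611 = $32,015.95074
Total = $67,251.38256

$67,251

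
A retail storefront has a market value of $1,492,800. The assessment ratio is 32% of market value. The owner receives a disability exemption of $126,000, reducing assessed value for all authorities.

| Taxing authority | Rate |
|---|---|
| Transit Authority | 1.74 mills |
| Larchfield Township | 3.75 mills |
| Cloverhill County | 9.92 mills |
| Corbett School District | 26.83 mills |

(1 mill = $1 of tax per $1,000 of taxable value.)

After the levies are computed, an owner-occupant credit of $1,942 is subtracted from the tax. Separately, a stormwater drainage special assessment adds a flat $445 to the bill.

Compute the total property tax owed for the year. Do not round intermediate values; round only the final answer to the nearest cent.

$13,358.64

Assessed value = $1,492,800 × 0.32 = $477,696
Taxable value = $477,696 − $126,000 = $351,696
Transit Authority: $351,696 × 0.00174 = $611.95104
Larchfield Township: $351,696 × 0.00375 = $1,318.86
Cloverhill County: $351,696 × 0.00992 = $3,488.82432
Corbett School District: $351,696 × 0.02683 = $9,436.00368
Levies subtotal = $14,855.63904
After credit = $14,855.63904 − $1,942 = $12,913.63904
Total = $12,913.63904 + $445 = $13,358.63904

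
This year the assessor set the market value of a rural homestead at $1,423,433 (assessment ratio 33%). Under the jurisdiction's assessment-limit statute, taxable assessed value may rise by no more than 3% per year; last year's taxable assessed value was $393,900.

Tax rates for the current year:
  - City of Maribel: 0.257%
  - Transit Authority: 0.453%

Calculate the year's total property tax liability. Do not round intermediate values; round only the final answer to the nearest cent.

Uncapped assessed value = $1,423,433 × 0.33 = $469,732.89
Cap limit = $393,900 × 1.03 = $405,717
Taxable assessed value = min($469,732.89, $405,717) = $405,717 (cap binds)
City of Maribel: $405,717 × 0.00257 = $1,042.69269
Transit Authority: $405,717 × 0.00453 = $1,837.89801
Total = $2,880.5907

$2,880.59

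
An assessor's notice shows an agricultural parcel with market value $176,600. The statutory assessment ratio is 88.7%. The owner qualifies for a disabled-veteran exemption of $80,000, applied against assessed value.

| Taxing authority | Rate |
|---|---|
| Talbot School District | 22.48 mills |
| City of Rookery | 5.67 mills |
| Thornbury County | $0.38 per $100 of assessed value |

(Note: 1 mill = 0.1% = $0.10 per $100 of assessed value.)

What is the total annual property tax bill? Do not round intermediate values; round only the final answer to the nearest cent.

Assessed value = $176,600 × 0.887 = $156,644.2
Taxable value = $156,644.2 − $80,000 = $76,644.2
Talbot School District: $76,644.2 × 0.02248 = $1,722.961616
City of Rookery: $76,644.2 × 0.00567 = $434.572614
Thornbury County: $76,644.2 × 0.0038 = $291.24796
Total = $2,448.78219

$2,448.78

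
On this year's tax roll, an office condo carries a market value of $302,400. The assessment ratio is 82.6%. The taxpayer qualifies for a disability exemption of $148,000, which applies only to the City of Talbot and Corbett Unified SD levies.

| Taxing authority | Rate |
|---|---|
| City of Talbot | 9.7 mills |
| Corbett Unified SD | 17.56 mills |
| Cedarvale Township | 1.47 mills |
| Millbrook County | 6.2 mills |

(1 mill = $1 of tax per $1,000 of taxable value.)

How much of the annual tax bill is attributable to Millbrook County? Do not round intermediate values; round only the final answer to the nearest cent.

Assessed value = $302,400 × 0.826 = $249,782.4
Millbrook County taxable value = $249,782.4 (exemption does not apply)
Millbrook County levy = $249,782.4 × 0.0062 = $1,548.65088

$1,548.65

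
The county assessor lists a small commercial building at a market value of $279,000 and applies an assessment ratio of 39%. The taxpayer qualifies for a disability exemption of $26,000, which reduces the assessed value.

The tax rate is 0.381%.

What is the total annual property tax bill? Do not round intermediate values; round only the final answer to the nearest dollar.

$316

Assessed value = $279,000 × 0.39 = $108,810
Taxable value = $108,810 − $26,000 = $82,810
Tax = $82,810 × 0.00381 = $315.5061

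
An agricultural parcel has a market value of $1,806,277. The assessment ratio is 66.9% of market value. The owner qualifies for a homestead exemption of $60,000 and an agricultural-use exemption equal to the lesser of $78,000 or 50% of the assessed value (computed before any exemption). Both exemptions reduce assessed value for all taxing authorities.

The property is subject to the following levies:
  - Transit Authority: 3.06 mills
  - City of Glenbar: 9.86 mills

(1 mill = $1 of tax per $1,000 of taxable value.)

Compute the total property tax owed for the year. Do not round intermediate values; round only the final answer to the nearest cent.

Assessed value = $1,806,277 × 0.669 = $1,208,399.313
Agricultural-use exemption = min($78,000, 50% × $1,208,399.313) = min($78,000, $604,199.6565) = $78,000 (dollar cap binds)
Taxable value = $1,208,399.313 − $60,000 − $78,000 = $1,070,399.313
Transit Authority: $1,070,399.313 × 0.00306 = $3,275.42189778
City of Glenbar: $1,070,399.313 × 0.00986 = $10,554.13722618
Total = $13,829.55912396

$13,829.56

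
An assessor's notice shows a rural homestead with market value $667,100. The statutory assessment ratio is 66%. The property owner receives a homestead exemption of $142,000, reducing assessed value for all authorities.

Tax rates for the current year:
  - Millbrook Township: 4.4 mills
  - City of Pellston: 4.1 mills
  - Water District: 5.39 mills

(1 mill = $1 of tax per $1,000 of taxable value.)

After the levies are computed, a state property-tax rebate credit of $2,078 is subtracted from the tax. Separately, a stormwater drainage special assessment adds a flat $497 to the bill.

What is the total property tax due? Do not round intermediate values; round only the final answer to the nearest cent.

$2,562.19

Assessed value = $667,100 × 0.66 = $440,286
Taxable value = $440,286 − $142,000 = $298,286
Millbrook Township: $298,286 × 0.0044 = $1,312.4584
City of Pellston: $298,286 × 0.0041 = $1,222.9726
Water District: $298,286 × 0.00539 = $1,607.76154
Levies subtotal = $4,143.19254
After credit = $4,143.19254 − $2,078 = $2,065.19254
Total = $2,065.19254 + $497 = $2,562.19254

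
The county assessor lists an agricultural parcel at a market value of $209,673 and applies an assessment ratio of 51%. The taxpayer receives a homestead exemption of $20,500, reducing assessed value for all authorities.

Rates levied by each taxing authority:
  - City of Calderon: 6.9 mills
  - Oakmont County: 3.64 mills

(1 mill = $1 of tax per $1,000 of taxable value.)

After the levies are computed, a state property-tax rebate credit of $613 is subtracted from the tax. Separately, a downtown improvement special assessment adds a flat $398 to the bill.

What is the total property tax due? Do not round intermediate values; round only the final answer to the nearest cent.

$696.01

Assessed value = $209,673 × 0.51 = $106,933.23
Taxable value = $106,933.23 − $20,500 = $86,433.23
City of Calderon: $86,433.23 × 0.0069 = $596.389287
Oakmont County: $86,433.23 × 0.00364 = $314.6169572
Levies subtotal = $911.0062442
After credit = $911.0062442 − $613 = $298.0062442
Total = $298.0062442 + $398 = $696.0062442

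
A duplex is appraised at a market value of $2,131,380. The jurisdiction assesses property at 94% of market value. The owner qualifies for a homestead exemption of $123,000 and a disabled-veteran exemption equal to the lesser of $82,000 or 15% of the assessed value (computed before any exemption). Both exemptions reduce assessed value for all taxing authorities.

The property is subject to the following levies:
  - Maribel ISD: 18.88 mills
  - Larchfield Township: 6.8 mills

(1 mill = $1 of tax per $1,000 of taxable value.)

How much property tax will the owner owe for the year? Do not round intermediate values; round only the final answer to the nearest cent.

$46,185.41

Assessed value = $2,131,380 × 0.94 = $2,003,497.2
Disabled-veteran exemption = min($82,000, 15% × $2,003,497.2) = min($82,000, $300,524.58) = $82,000 (dollar cap binds)
Taxable value = $2,003,497.2 − $123,000 − $82,000 = $1,798,497.2
Maribel ISD: $1,798,497.2 × 0.01888 = $33,955.627136
Larchfield Township: $1,798,497.2 × 0.0068 = $12,229.78096
Total = $46,185.408096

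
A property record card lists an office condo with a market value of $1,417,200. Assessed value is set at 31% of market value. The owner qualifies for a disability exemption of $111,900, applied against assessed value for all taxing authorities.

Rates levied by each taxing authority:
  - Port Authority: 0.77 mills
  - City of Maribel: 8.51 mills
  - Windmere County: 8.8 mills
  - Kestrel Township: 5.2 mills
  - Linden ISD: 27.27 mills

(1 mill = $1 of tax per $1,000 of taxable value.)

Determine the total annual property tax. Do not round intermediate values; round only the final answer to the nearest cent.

Assessed value = $1,417,200 × 0.31 = $439,332
Taxable value = $439,332 − $111,900 = $327,432
Port Authority: $327,432 × 0.00077 = $252.12264
City of Maribel: $327,432 × 0.00851 = $2,786.44632
Windmere County: $327,432 × 0.0088 = $2,881.4016
Kestrel Township: $327,432 × 0.0052 = $1,702.6464
Linden ISD: $327,432 × 0.02727 = $8,929.07064
Total = $252.12264 + $2,786.44632 + $2,881.4016 + $1,702.6464 + $8,929.07064 = $16,551.6876

$16,551.69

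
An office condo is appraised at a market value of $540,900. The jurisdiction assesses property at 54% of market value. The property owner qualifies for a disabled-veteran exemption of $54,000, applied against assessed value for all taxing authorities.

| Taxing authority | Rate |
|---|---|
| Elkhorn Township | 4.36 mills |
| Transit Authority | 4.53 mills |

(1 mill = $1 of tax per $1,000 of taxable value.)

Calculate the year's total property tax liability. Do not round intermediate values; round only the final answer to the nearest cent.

$2,116.58

Assessed value = $540,900 × 0.54 = $292,086
Taxable value = $292,086 − $54,000 = $238,086
Elkhorn Township: $238,086 × 0.00436 = $1,038.05496
Transit Authority: $238,086 × 0.00453 = $1,078.52958
Total = $1,038.05496 + $1,078.52958 = $2,116.58454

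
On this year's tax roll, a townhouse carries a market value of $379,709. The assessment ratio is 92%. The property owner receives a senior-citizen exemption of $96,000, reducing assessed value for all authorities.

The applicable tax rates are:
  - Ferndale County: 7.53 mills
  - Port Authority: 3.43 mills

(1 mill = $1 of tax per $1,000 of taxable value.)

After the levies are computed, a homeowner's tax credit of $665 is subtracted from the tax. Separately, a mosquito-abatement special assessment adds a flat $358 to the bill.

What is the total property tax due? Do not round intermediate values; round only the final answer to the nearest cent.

Assessed value = $379,709 × 0.92 = $349,332.28
Taxable value = $349,332.28 − $96,000 = $253,332.28
Ferndale County: $253,332.28 × 0.00753 = $1,907.5920684
Port Authority: $253,332.28 × 0.00343 = $868.9297204
Levies subtotal = $2,776.5217888
After credit = $2,776.5217888 − $665 = $2,111.5217888
Total = $2,111.5217888 + $358 = $2,469.5217888

$2,469.52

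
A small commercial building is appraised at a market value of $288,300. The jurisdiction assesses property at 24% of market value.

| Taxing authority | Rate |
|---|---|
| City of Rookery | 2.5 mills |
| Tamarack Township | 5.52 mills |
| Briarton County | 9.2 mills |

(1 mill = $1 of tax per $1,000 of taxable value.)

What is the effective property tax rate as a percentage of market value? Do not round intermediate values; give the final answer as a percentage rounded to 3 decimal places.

Assessed value = $288,300 × 0.24 = $69,192
City of Rookery: $69,192 × 0.0025 = $172.98
Tamarack Township: $69,192 × 0.00552 = $381.93984
Briarton County: $69,192 × 0.0092 = $636.5664
Total tax = $1,191.48624
Effective rate = $1,191.48624 ÷ $288,300 = 0.413% of market value

0.413%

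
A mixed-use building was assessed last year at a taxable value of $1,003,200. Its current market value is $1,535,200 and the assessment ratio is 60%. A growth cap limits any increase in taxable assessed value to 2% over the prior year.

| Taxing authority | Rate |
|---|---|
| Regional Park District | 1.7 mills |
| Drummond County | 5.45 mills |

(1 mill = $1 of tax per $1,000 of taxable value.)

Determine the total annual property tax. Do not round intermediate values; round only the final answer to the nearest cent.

$6,586.01

Uncapped assessed value = $1,535,200 × 0.6 = $921,120
Cap limit = $1,003,200 × 1.02 = $1,023,264
Taxable assessed value = min($921,120, $1,023,264) = $921,120 (cap does not bind)
Regional Park District: $921,120 × 0.0017 = $1,565.904
Drummond County: $921,120 × 0.00545 = $5,020.104
Total = $6,586.008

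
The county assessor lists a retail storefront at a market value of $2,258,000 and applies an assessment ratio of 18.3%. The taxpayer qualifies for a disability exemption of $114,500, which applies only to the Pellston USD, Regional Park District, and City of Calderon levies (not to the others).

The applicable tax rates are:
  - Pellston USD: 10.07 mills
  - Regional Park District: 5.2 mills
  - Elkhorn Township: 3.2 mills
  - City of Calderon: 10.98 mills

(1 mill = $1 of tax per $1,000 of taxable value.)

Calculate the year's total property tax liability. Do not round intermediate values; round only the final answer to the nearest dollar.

$9,164

Assessed value = $2,258,000 × 0.183 = $413,214
Pellston USD: ($413,214 − $114,500) × 0.01007 = $298,714 × 0.01007 = $3,008.04998
Regional Park District: ($413,214 − $114,500) × 0.0052 = $298,714 × 0.0052 = $1,553.3128
Elkhorn Township: $413,214 × 0.0032 = $1,322.2848
City of Calderon: ($413,214 − $114,500) × 0.01098 = $298,714 × 0.01098 = $3,279.87972
Total = $9,163.5273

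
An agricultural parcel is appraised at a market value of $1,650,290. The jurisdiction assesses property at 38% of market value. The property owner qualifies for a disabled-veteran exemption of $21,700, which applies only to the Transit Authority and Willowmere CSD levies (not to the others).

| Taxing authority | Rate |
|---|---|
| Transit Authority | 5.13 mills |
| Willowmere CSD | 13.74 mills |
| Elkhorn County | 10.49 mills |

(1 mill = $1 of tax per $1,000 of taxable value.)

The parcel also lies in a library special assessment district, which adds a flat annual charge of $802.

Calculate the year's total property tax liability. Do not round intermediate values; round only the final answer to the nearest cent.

$18,804.48

Assessed value = $1,650,290 × 0.38 = $627,110.2
Transit Authority: ($627,110.2 − $21,700) × 0.00513 = $605,410.2 × 0.00513 = $3,105.754326
Willowmere CSD: ($627,110.2 − $21,700) × 0.01374 = $605,410.2 × 0.01374 = $8,318.336148
Elkhorn County: $627,110.2 × 0.01049 = $6,578.385998
Levies subtotal = $18,002.476472
Total = $18,002.476472 + $802 = $18,804.476472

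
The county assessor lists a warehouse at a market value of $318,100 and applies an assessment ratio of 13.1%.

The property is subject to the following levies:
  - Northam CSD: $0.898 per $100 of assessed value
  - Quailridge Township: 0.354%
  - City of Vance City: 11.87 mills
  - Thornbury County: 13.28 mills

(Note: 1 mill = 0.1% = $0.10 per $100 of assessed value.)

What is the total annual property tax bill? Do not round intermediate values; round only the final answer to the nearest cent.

Assessed value = $318,100 × 0.131 = $41,671.1
Northam CSD: $41,671.1 × 0.00898 = $374.206478
Quailridge Township: $41,671.1 × 0.00354 = $147.515694
City of Vance City: $41,671.1 × 0.01187 = $494.635957
Thornbury County: $41,671.1 × 0.01328 = $553.392208
Total = $1,569.750337

$1,569.75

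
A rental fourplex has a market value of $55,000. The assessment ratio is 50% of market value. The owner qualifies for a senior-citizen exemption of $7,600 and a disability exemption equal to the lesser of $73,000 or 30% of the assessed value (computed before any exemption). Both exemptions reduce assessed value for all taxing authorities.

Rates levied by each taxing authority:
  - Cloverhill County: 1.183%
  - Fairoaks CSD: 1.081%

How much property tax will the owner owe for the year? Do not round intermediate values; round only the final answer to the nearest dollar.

Assessed value = $55,000 × 0.5 = $27,500
Disability exemption = min($73,000, 30% × $27,500) = min($73,000, $8,250) = $8,250 (percentage binds)
Taxable value = $27,500 − $7,600 − $8,250 = $11,650
Cloverhill County: $11,650 × 0.01183 = $137.8195
Fairoaks CSD: $11,650 × 0.01081 = $125.9365
Total = $263.756

$264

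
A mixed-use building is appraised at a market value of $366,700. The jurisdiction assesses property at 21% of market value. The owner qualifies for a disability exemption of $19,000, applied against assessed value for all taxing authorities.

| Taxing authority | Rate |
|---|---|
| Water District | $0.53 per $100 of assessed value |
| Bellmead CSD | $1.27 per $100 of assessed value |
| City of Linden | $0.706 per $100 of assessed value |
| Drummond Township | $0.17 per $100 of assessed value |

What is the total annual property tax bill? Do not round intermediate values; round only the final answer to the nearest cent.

Assessed value = $366,700 × 0.21 = $77,007
Taxable value = $77,007 − $19,000 = $58,007
Water District: $58,007 × 0.0053 = $307.4371
Bellmead CSD: $58,007 × 0.0127 = $736.6889
City of Linden: $58,007 × 0.00706 = $409.52942
Drummond Township: $58,007 × 0.0017 = $98.6119
Total = $307.4371 + $736.6889 + $409.52942 + $98.6119 = $1,552.26732

$1,552.27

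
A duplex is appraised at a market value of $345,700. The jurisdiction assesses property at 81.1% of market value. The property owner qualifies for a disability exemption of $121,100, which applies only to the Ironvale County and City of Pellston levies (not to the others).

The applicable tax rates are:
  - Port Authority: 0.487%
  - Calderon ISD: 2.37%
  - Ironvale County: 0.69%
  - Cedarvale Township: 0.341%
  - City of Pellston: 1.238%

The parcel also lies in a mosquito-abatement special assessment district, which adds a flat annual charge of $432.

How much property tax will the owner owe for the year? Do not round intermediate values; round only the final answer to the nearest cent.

Assessed value = $345,700 × 0.811 = $280,362.7
Port Authority: $280,362.7 × 0.00487 = $1,365.366349
Calderon ISD: $280,362.7 × 0.0237 = $6,644.59599
Ironvale County: ($280,362.7 − $121,100) × 0.0069 = $159,262.7 × 0.0069 = $1,098.91263
Cedarvale Township: $280,362.7 × 0.00341 = $956.036807
City of Pellston: ($280,362.7 − $121,100) × 0.01238 = $159,262.7 × 0.01238 = $1,971.672226
Levies subtotal = $12,036.584002
Total = $12,036.584002 + $432 = $12,468.584002

$12,468.58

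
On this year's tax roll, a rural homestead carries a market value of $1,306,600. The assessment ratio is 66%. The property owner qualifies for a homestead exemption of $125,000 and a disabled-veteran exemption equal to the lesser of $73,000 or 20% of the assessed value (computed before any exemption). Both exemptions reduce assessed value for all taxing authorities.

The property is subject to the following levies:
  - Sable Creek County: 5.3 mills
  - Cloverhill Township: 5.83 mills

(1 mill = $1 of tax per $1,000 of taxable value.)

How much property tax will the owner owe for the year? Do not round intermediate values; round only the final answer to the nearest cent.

$7,394.28

Assessed value = $1,306,600 × 0.66 = $862,356
Disabled-veteran exemption = min($73,000, 20% × $862,356) = min($73,000, $172,471.2) = $73,000 (dollar cap binds)
Taxable value = $862,356 − $125,000 − $73,000 = $664,356
Sable Creek County: $664,356 × 0.0053 = $3,521.0868
Cloverhill Township: $664,356 × 0.00583 = $3,873.19548
Total = $7,394.28228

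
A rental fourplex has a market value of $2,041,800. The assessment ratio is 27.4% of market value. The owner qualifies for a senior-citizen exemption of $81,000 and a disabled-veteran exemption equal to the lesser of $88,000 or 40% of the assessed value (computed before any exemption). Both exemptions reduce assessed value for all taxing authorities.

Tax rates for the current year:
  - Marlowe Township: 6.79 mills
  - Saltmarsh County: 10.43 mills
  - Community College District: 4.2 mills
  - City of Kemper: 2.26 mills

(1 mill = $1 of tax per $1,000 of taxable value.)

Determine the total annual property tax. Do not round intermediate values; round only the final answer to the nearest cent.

Assessed value = $2,041,800 × 0.274 = $559,453.2
Disabled-veteran exemption = min($88,000, 40% × $559,453.2) = min($88,000, $223,781.28) = $88,000 (dollar cap binds)
Taxable value = $559,453.2 − $81,000 − $88,000 = $390,453.2
Marlowe Township: $390,453.2 × 0.00679 = $2,651.177228
Saltmarsh County: $390,453.2 × 0.01043 = $4,072.426876
Community College District: $390,453.2 × 0.0042 = $1,639.90344
City of Kemper: $390,453.2 × 0.00226 = $882.424232
Total = $9,245.931776

$9,245.93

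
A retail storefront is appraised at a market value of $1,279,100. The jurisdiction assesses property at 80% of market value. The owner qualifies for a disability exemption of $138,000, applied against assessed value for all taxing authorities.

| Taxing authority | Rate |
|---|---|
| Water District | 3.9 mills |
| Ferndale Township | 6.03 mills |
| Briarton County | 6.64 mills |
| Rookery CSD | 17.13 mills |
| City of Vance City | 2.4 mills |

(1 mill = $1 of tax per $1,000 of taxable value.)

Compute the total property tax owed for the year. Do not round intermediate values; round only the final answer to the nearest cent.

Assessed value = $1,279,100 × 0.8 = $1,023,280
Taxable value = $1,023,280 − $138,000 = $885,280
Water District: $885,280 × 0.0039 = $3,452.592
Ferndale Township: $885,280 × 0.00603 = $5,338.2384
Briarton County: $885,280 × 0.00664 = $5,878.2592
Rookery CSD: $885,280 × 0.01713 = $15,164.8464
City of Vance City: $885,280 × 0.0024 = $2,124.672
Total = $3,452.592 + $5,338.2384 + $5,878.2592 + $15,164.8464 + $2,124.672 = $31,958.608

$31,958.61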